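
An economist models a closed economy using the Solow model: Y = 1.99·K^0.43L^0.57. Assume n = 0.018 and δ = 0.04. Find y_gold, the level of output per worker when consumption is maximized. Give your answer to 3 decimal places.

Capital per worker breaks even when investment replaces (n + δ)·k; here n + δ = 0.058.
Golden rule sets MPK = n+δ: 0.43·1.99·k^(0.43−1) = 0.058, so k_gold = (0.43·1.99/0.058)^(1/0.57) ≈ 112.3804.
Output: y_gold = 1.99·k_gold^0.43 = 1.99·112.3804^0.43 ≈ 15.1583.

y_gold ≈ 15.158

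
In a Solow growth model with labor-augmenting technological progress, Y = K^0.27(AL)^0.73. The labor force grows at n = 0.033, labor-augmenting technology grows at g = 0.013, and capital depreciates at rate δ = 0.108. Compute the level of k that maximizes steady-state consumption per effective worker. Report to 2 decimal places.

k_gold ≈ 2.16

n + g + δ = 0.033 + 0.013 + 0.108 = 0.154.
At the golden rule the marginal product of capital equals n+g+δ: 0.27·k^(0.27−1) = 0.154. Solving, k_gold = (0.27/0.154)^(1/0.73) ≈ 2.1579.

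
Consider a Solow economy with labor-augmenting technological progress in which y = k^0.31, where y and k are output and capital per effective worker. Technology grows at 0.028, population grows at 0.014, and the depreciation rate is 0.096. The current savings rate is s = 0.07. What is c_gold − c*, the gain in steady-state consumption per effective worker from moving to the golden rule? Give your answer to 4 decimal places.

Δc ≈ 0.3070

Capital per effective worker breaks even when investment replaces (n + g + δ)·k; here n + g + δ = 0.138.
Current steady state (s = 0.07): k* = (0.07/0.138)^(1/0.69) ≈ 0.3739, y* = 0.3739^0.31 ≈ 0.7372, c* = (1−0.07)·0.7372 ≈ 0.6856.
Golden rule sets MPK = n+g+δ: 0.31·k^(0.31−1) = 0.138, so k_gold = (0.31/0.138)^(1/0.69) ≈ 3.2314.
y_gold = 3.2314^0.31 ≈ 1.4385, c_gold = y_gold − 0.138·k_gold ≈ 0.9926.
Gain: Δc = 0.9926 − 0.6856 ≈ 0.3070.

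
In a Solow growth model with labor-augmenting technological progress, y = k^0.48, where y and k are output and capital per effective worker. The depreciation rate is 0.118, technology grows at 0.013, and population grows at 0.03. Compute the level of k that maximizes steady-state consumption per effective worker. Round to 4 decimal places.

k_gold ≈ 8.1722

Break-even investment rate: n + g + δ = 0.03 + 0.013 + 0.118 = 0.161.
Setting f'(k) = n+g+δ gives 0.48·k^(0.48−1) = 0.161, hence k_gold = (0.48/0.161)^(1/0.52) ≈ 8.1722.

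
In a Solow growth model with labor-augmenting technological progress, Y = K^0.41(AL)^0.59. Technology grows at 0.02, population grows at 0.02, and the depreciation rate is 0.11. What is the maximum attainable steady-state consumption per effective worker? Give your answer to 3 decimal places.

Break-even investment rate: n + g + δ = 0.02 + 0.02 + 0.11 = 0.15.
Maximizing c = f(k) − (n+g+δ)·k gives f'(k) = n+g+δ, i.e. 0.41·k^(0.41−1) = 0.15, so k_gold = (0.41/0.15)^(1/0.59) ≈ 5.4974.
y_gold = 5.4974^0.41 ≈ 2.0112.
c_gold = y_gold − (n+g+δ)·k_gold = 2.0112 − 0.15·5.4974 ≈ 1.1866.

c_gold ≈ 1.187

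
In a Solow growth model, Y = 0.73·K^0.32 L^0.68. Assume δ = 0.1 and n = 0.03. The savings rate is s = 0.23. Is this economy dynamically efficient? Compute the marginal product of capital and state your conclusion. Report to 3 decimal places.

dynamically efficient; MPK ≈ 0.181

n + δ = 0.03 + 0.1 = 0.13.
Steady-state k*: s·A·k^0.32 = 0.13·k gives k* = (0.23·0.73/0.13)^(1/0.68) ≈ 1.4568.
MPK = 0.32·0.73·1.4568^(-0.68) ≈ 0.1809.
MPK > n+δ = 0.13, so the economy is dynamically efficient (under-saving).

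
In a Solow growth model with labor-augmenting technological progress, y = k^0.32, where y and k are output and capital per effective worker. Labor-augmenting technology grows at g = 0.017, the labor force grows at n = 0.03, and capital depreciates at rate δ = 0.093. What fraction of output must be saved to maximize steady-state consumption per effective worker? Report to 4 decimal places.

The effective depreciation rate is n + g + δ = 0.03 + 0.017 + 0.093 = 0.14.
At the golden rule MPK = n+g+δ, and in any Cobb-Douglas steady state s = (n+g+δ)·k/y = MPK·k/y = capital's share 0.32.

s_gold = 0.3200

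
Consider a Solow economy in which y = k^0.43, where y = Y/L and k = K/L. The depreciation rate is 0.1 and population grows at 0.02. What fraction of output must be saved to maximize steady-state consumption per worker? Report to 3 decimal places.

Capital per worker breaks even when investment replaces (n + δ)·k; here n + δ = 0.12.
At the golden rule MPK = n+δ, and in any Cobb-Douglas steady state s = (n+δ)·k/y = MPK·k/y = capital's share 0.43.

s_gold = 0.430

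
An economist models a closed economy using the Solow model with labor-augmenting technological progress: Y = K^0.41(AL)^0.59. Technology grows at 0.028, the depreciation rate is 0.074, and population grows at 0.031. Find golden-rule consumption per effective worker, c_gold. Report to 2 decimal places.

n + g + δ = 0.031 + 0.028 + 0.074 = 0.133.
Setting f'(k) = n+g+δ gives 0.41·k^(0.41−1) = 0.133, hence k_gold = (0.41/0.133)^(1/0.59) ≈ 6.7406.
y_gold = 6.7406^0.41 ≈ 2.1866.
c_gold = y_gold − (n+g+δ)·k_gold = 2.1866 − 0.133·6.7406 ≈ 1.2901.

c_gold ≈ 1.29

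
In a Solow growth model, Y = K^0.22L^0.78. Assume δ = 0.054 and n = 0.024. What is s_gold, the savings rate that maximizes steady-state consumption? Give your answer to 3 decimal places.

The effective depreciation rate is n + δ = 0.024 + 0.054 = 0.078.
At the golden rule MPK = n+δ, and in any Cobb-Douglas steady state s = (n+δ)·k/y = MPK·k/y = capital's share 0.22.

s_gold = 0.220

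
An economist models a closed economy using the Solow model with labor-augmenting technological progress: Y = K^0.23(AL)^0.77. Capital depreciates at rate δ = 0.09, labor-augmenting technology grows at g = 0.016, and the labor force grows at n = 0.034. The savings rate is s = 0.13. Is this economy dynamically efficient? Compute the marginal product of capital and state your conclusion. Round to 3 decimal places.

The effective depreciation rate is n + g + δ = 0.034 + 0.016 + 0.09 = 0.14.
Steady-state k*: s·k^0.23 = 0.14·k gives k* = (0.13/0.14)^(1/0.77) ≈ 0.9082.
MPK = 0.23·0.9082^(-0.77) ≈ 0.2477.
MPK > n+g+δ = 0.14, so the economy is dynamically efficient (under-saving).

dynamically efficient; MPK ≈ 0.248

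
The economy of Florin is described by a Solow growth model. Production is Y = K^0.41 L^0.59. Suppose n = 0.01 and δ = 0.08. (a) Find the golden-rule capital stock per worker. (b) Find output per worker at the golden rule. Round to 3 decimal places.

Break-even investment rate: n + δ = 0.01 + 0.08 = 0.09.
Maximizing c = f(k) − (n+δ)·k gives f'(k) = n+δ, i.e. 0.41·k^(0.41−1) = 0.09, so k_gold = (0.41/0.09)^(1/0.59) ≈ 13.0669.
y_gold = 13.0669^0.41 ≈ 2.8683.

(a) k_gold ≈ 13.067; (b) y_gold ≈ 2.868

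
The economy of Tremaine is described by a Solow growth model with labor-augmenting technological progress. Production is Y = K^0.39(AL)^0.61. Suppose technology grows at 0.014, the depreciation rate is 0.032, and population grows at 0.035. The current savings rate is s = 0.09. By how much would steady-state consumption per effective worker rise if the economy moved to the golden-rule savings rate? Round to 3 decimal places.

Δc ≈ 0.693

The effective depreciation rate is n + g + δ = 0.035 + 0.014 + 0.032 = 0.081.
Current steady state (s = 0.09): k* = (0.09/0.081)^(1/0.61) ≈ 1.1885, y* = 1.1885^0.39 ≈ 1.0697, c* = (1−0.09)·1.0697 ≈ 0.9734.
Maximizing c = f(k) − (n+g+δ)·k gives f'(k) = n+g+δ, i.e. 0.39·k^(0.39−1) = 0.081, so k_gold = (0.39/0.081)^(1/0.61) ≈ 13.1517.
y_gold = 13.1517^0.39 ≈ 2.7315, c_gold = y_gold − 0.081·k_gold ≈ 1.6662.
Gain: Δc = 1.6662 − 0.9734 ≈ 0.6928.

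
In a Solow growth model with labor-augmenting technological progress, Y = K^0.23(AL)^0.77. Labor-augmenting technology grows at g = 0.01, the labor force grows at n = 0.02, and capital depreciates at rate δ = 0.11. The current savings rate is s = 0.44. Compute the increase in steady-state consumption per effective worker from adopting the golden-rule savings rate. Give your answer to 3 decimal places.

Δc ≈ 0.105

Break-even investment rate: n + g + δ = 0.02 + 0.01 + 0.11 = 0.14.
Current steady state (s = 0.44): k* = (0.44/0.14)^(1/0.77) ≈ 4.4246, y* = 4.4246^0.23 ≈ 1.4078, c* = (1−0.44)·1.4078 ≈ 0.7884.
Golden rule sets MPK = n+g+δ: 0.23·k^(0.23−1) = 0.14, so k_gold = (0.23/0.14)^(1/0.77) ≈ 1.9055.
y_gold = 1.9055^0.23 ≈ 1.1598, c_gold = y_gold − 0.14·k_gold ≈ 0.8931.
Gain: Δc = 0.8931 − 0.7884 ≈ 0.1047.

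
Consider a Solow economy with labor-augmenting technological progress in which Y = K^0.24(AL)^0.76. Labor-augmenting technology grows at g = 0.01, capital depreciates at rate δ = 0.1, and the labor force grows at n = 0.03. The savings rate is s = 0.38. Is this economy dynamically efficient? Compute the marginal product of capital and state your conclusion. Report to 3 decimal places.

The effective depreciation rate is n + g + δ = 0.03 + 0.01 + 0.1 = 0.14.
Steady-state k*: s·k^0.24 = 0.14·k gives k* = (0.38/0.14)^(1/0.76) ≈ 3.7205.
MPK = 0.24·3.7205^(-0.76) ≈ 0.0884.
MPK < n+g+δ = 0.14, so the economy is dynamically inefficient (over-saving).

dynamically inefficient; MPK ≈ 0.088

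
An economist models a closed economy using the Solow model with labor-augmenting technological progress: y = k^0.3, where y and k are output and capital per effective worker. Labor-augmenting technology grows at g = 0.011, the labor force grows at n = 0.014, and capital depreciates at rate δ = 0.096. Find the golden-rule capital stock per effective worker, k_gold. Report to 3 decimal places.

k_gold ≈ 3.659

The effective depreciation rate is n + g + δ = 0.014 + 0.011 + 0.096 = 0.121.
Setting f'(k) = n+g+δ gives 0.3·k^(0.3−1) = 0.121, hence k_gold = (0.3/0.121)^(1/0.7) ≈ 3.6588.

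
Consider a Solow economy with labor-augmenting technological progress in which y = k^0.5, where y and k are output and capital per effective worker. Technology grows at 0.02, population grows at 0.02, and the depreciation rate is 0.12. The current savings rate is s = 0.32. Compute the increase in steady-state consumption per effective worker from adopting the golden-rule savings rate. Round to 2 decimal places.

n + g + δ = 0.02 + 0.02 + 0.12 = 0.16.
Current steady state (s = 0.32): k* = (0.32/0.16)^(1/0.5) ≈ 4.0000, y* = 4.0000^0.5 ≈ 2.0000, c* = (1−0.32)·2.0000 ≈ 1.3600.
Maximizing c = f(k) − (n+g+δ)·k gives f'(k) = n+g+δ, i.e. 0.5·k^(0.5−1) = 0.16, so k_gold = (0.5/0.16)^(1/0.5) ≈ 9.7656.
y_gold = 9.7656^0.5 ≈ 3.1250, c_gold = y_gold − 0.16·k_gold ≈ 1.5625.
Gain: Δc = 1.5625 − 1.3600 ≈ 0.2025.

Δc ≈ 0.20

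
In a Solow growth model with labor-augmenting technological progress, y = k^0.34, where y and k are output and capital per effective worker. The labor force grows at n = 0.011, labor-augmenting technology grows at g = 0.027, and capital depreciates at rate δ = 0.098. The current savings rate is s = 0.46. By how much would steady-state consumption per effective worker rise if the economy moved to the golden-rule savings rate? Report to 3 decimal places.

n + g + δ = 0.011 + 0.027 + 0.098 = 0.136.
Current steady state (s = 0.46): k* = (0.46/0.136)^(1/0.66) ≈ 6.3365, y* = 6.3365^0.34 ≈ 1.8734, c* = (1−0.46)·1.8734 ≈ 1.0116.
Golden rule sets MPK = n+g+δ: 0.34·k^(0.34−1) = 0.136, so k_gold = (0.34/0.136)^(1/0.66) ≈ 4.0081.
y_gold = 4.0081^0.34 ≈ 1.6032, c_gold = y_gold − 0.136·k_gold ≈ 1.0581.
Gain: Δc = 1.0581 − 1.0116 ≈ 0.0465.

Δc ≈ 0.047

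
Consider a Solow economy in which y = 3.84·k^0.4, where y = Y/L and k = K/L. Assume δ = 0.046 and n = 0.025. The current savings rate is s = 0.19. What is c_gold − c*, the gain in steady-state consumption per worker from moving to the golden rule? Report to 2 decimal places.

n + δ = 0.025 + 0.046 = 0.071.
Current steady state (s = 0.19): k* = (0.19·3.84/0.071)^(1/0.6) ≈ 48.5710, y* = 3.84·48.5710^0.4 ≈ 18.1502, c* = (1−0.19)·18.1502 ≈ 14.7017.
Maximizing c = f(k) − (n+δ)·k gives f'(k) = n+δ, i.e. 0.4·3.84·k^(0.4−1) = 0.071, so k_gold = (0.4·3.84/0.071)^(1/0.6) ≈ 167.9660.
y_gold = 3.84·167.9660^0.4 ≈ 29.8140, c_gold = y_gold − 0.071·k_gold ≈ 17.8884.
Gain: Δc = 17.8884 − 14.7017 ≈ 3.1867.

Δc ≈ 3.19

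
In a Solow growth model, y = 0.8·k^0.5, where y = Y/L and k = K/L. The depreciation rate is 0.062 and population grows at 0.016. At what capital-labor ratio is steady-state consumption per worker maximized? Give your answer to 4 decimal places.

k_gold ≈ 26.2985

The effective depreciation rate is n + δ = 0.016 + 0.062 = 0.078.
Setting f'(k) = n+δ gives 0.5·0.8·k^(0.5−1) = 0.078, hence k_gold = (0.5·0.8/0.078)^(1/0.5) ≈ 26.2985.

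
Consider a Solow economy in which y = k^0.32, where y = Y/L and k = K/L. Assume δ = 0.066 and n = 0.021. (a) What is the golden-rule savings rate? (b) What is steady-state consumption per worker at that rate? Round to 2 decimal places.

Capital per worker breaks even when investment replaces (n + δ)·k; here n + δ = 0.087.
For Cobb-Douglas, s_gold equals capital's share: s_gold = 0.32.
Setting f'(k) = n+δ gives 0.32·k^(0.32−1) = 0.087, hence k_gold = (0.32/0.087)^(1/0.68) ≈ 6.7891.
y_gold = 6.7891^0.32 ≈ 1.8458; c_gold = (1−0.32)·y_gold ≈ 1.2551.

(a) s_gold = 0.32; (b) c_gold ≈ 1.26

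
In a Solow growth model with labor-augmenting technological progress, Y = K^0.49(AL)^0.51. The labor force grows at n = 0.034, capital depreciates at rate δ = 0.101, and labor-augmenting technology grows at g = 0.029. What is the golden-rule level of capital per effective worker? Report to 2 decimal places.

k_gold ≈ 8.55

The effective depreciation rate is n + g + δ = 0.034 + 0.029 + 0.101 = 0.164.
Golden rule sets MPK = n+g+δ: 0.49·k^(0.49−1) = 0.164, so k_gold = (0.49/0.164)^(1/0.51) ≈ 8.5519.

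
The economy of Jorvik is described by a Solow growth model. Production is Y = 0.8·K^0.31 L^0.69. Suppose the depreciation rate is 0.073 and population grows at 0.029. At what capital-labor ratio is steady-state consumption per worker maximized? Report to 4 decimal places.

Capital per worker breaks even when investment replaces (n + δ)·k; here n + δ = 0.102.
Setting f'(k) = n+δ gives 0.31·0.8·k^(0.31−1) = 0.102, hence k_gold = (0.31·0.8/0.102)^(1/0.69) ≈ 3.6241.

k_gold ≈ 3.6241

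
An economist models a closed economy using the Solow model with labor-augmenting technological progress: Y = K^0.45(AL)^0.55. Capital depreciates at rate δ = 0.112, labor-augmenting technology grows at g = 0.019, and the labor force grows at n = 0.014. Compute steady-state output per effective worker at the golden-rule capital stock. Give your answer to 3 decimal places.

n + g + δ = 0.014 + 0.019 + 0.112 = 0.145.
Setting f'(k) = n+g+δ gives 0.45·k^(0.45−1) = 0.145, hence k_gold = (0.45/0.145)^(1/0.55) ≈ 7.8390.
Output: y_gold = k_gold^0.45 = 7.8390^0.45 ≈ 2.5259.

y_gold ≈ 2.526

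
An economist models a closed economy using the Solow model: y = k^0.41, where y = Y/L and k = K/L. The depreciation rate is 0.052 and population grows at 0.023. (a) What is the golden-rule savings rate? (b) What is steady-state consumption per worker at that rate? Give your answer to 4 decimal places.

(a) s_gold = 0.4100; (b) c_gold ≈ 1.9209

n + δ = 0.023 + 0.052 = 0.075.
For Cobb-Douglas, s_gold equals capital's share: s_gold = 0.41.
Setting f'(k) = n+δ gives 0.41·k^(0.41−1) = 0.075, hence k_gold = (0.41/0.075)^(1/0.59) ≈ 17.7982.
y_gold = 17.7982^0.41 ≈ 3.2558; c_gold = (1−0.41)·y_gold ≈ 1.9209.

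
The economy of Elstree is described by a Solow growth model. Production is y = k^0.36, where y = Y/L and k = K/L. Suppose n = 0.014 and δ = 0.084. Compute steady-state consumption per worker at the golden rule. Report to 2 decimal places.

c_gold ≈ 1.33

Capital per worker breaks even when investment replaces (n + δ)·k; here n + δ = 0.098.
Setting f'(k) = n+δ gives 0.36·k^(0.36−1) = 0.098, hence k_gold = (0.36/0.098)^(1/0.64) ≈ 7.6372.
y_gold = 7.6372^0.36 ≈ 2.0790.
c_gold = y_gold − (n+δ)·k_gold = 2.0790 − 0.098·7.6372 ≈ 1.3306.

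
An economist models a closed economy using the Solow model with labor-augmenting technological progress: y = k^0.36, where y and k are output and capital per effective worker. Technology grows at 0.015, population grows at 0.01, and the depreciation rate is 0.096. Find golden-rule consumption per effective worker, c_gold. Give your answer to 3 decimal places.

c_gold ≈ 1.182

n + g + δ = 0.01 + 0.015 + 0.096 = 0.121.
Setting f'(k) = n+g+δ gives 0.36·k^(0.36−1) = 0.121, hence k_gold = (0.36/0.121)^(1/0.64) ≈ 5.4938.
y_gold = 5.4938^0.36 ≈ 1.8465.
c_gold = y_gold − (n+g+δ)·k_gold = 1.8465 − 0.121·5.4938 ≈ 1.1818.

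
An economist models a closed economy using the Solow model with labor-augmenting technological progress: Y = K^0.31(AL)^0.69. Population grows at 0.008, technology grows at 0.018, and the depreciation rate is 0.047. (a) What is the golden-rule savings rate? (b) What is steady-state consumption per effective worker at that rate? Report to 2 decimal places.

Break-even investment rate: n + g + δ = 0.008 + 0.018 + 0.047 = 0.073.
For Cobb-Douglas, s_gold equals capital's share: s_gold = 0.31.
Golden rule sets MPK = n+g+δ: 0.31·k^(0.31−1) = 0.073, so k_gold = (0.31/0.073)^(1/0.69) ≈ 8.1321.
y_gold = 8.1321^0.31 ≈ 1.9150; c_gold = (1−0.31)·y_gold ≈ 1.3213.

(a) s_gold = 0.31; (b) c_gold ≈ 1.32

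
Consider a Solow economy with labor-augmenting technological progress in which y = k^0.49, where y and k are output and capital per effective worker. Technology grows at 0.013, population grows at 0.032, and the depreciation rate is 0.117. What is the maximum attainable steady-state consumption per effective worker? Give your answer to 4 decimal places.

c_gold ≈ 1.4771

Break-even investment rate: n + g + δ = 0.032 + 0.013 + 0.117 = 0.162.
Setting f'(k) = n+g+δ gives 0.49·k^(0.49−1) = 0.162, hence k_gold = (0.49/0.162)^(1/0.51) ≈ 8.7602.
y_gold = 8.7602^0.49 ≈ 2.8962.
c_gold = y_gold − (n+g+δ)·k_gold = 2.8962 − 0.162·8.7602 ≈ 1.4771.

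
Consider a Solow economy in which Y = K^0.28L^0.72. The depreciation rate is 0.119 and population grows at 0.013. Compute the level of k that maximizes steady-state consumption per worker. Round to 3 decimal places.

Break-even investment rate: n + δ = 0.013 + 0.119 = 0.132.
At the golden rule the marginal product of capital equals n+δ: 0.28·k^(0.28−1) = 0.132. Solving, k_gold = (0.28/0.132)^(1/0.72) ≈ 2.8418.

k_gold ≈ 2.842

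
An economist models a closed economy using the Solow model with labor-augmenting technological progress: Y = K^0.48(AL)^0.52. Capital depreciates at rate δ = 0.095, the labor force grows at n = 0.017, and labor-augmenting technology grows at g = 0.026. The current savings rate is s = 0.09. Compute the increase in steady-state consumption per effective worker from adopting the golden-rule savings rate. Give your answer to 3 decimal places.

Capital per effective worker breaks even when investment replaces (n + g + δ)·k; here n + g + δ = 0.138.
Current steady state (s = 0.09): k* = (0.09/0.138)^(1/0.52) ≈ 0.4395, y* = 0.4395^0.48 ≈ 0.6740, c* = (1−0.09)·0.6740 ≈ 0.6133.
Setting f'(k) = n+g+δ gives 0.48·k^(0.48−1) = 0.138, hence k_gold = (0.48/0.138)^(1/0.52) ≈ 10.9921.
y_gold = 10.9921^0.48 ≈ 3.1602, c_gold = y_gold − 0.138·k_gold ≈ 1.6433.
Gain: Δc = 1.6433 − 0.6133 ≈ 1.0300.

Δc ≈ 1.030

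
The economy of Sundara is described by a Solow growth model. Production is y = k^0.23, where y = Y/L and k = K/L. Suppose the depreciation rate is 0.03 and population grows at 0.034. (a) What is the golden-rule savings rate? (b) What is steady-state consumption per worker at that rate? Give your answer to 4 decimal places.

Break-even investment rate: n + δ = 0.034 + 0.03 = 0.064.
For Cobb-Douglas, s_gold equals capital's share: s_gold = 0.23.
Maximizing c = f(k) − (n+δ)·k gives f'(k) = n+δ, i.e. 0.23·k^(0.23−1) = 0.064, so k_gold = (0.23/0.064)^(1/0.77) ≈ 5.2661.
y_gold = 5.2661^0.23 ≈ 1.4654; c_gold = (1−0.23)·y_gold ≈ 1.1283.

(a) s_gold = 0.2300; (b) c_gold ≈ 1.1283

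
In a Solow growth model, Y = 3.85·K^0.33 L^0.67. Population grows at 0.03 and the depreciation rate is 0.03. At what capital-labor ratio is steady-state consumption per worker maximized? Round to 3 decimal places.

k_gold ≈ 95.245

Break-even investment rate: n + δ = 0.03 + 0.03 = 0.06.
Setting f'(k) = n+δ gives 0.33·3.85·k^(0.33−1) = 0.06, hence k_gold = (0.33·3.85/0.06)^(1/0.67) ≈ 95.2447.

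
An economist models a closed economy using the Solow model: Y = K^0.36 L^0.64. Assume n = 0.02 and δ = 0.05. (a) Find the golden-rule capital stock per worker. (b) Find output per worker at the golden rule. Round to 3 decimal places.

n + δ = 0.02 + 0.05 = 0.07.
Maximizing c = f(k) − (n+δ)·k gives f'(k) = n+δ, i.e. 0.36·k^(0.36−1) = 0.07, so k_gold = (0.36/0.07)^(1/0.64) ≈ 12.9198.
y_gold = 12.9198^0.36 ≈ 2.5122.

(a) k_gold ≈ 12.920; (b) y_gold ≈ 2.512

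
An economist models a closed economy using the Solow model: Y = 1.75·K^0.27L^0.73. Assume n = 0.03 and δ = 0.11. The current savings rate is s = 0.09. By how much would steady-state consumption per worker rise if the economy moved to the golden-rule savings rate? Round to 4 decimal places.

Δc ≈ 0.3399

Capital per worker breaks even when investment replaces (n + δ)·k; here n + δ = 0.14.
Current steady state (s = 0.09): k* = (0.09·1.75/0.14)^(1/0.73) ≈ 1.1751, y* = 1.75·1.1751^0.27 ≈ 1.8279, c* = (1−0.09)·1.8279 ≈ 1.6634.
Golden rule sets MPK = n+δ: 0.27·1.75·k^(0.27−1) = 0.14, so k_gold = (0.27·1.75/0.14)^(1/0.73) ≈ 5.2925.
y_gold = 1.75·5.2925^0.27 ≈ 2.7443, c_gold = y_gold − 0.14·k_gold ≈ 2.0033.
Gain: Δc = 2.0033 − 1.6634 ≈ 0.3399.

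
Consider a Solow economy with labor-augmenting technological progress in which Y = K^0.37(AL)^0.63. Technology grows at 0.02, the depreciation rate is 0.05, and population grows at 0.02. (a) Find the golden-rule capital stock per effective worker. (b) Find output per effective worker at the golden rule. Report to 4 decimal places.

(a) k_gold ≈ 9.4306; (b) y_gold ≈ 2.2939

Capital per effective worker breaks even when investment replaces (n + g + δ)·k; here n + g + δ = 0.09.
Maximizing c = f(k) − (n+g+δ)·k gives f'(k) = n+g+δ, i.e. 0.37·k^(0.37−1) = 0.09, so k_gold = (0.37/0.09)^(1/0.63) ≈ 9.4306.
y_gold = 9.4306^0.37 ≈ 2.2939.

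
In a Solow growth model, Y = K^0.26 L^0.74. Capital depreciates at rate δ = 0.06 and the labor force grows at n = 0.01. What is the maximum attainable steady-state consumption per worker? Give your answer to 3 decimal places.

c_gold ≈ 1.173

The effective depreciation rate is n + δ = 0.01 + 0.06 = 0.07.
Maximizing c = f(k) − (n+δ)·k gives f'(k) = n+δ, i.e. 0.26·k^(0.26−1) = 0.07, so k_gold = (0.26/0.07)^(1/0.74) ≈ 5.8898.
y_gold = 5.8898^0.26 ≈ 1.5857.
c_gold = y_gold − (n+δ)·k_gold = 1.5857 − 0.07·5.8898 ≈ 1.1734.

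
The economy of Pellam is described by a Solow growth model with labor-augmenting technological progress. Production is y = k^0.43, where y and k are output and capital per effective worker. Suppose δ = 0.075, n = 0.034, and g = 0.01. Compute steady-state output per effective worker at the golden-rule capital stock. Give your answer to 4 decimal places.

Break-even investment rate: n + g + δ = 0.034 + 0.01 + 0.075 = 0.119.
Golden rule sets MPK = n+g+δ: 0.43·k^(0.43−1) = 0.119, so k_gold = (0.43/0.119)^(1/0.57) ≈ 9.5238.
Output: y_gold = k_gold^0.43 = 9.5238^0.43 ≈ 2.6357.

y_gold ≈ 2.6357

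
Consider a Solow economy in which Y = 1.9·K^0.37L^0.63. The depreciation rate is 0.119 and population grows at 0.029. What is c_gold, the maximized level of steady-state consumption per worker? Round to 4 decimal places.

c_gold ≈ 2.9889

Break-even investment rate: n + δ = 0.029 + 0.119 = 0.148.
At the golden rule the marginal product of capital equals n+δ: 0.37·1.9·k^(0.37−1) = 0.148. Solving, k_gold = (0.37·1.9/0.148)^(1/0.63) ≈ 11.8609.
y_gold = 1.9·11.8609^0.37 ≈ 4.7444.
c_gold = y_gold − (n+δ)·k_gold = 4.7444 − 0.148·11.8609 ≈ 2.9889.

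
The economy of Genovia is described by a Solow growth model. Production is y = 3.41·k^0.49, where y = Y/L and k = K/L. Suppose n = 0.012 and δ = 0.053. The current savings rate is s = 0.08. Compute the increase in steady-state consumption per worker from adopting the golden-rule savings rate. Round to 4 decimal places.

The effective depreciation rate is n + δ = 0.012 + 0.053 = 0.065.
Current steady state (s = 0.08): k* = (0.08·3.41/0.065)^(1/0.51) ≈ 16.6507, y* = 3.41·16.6507^0.49 ≈ 13.5287, c* = (1−0.08)·13.5287 ≈ 12.4464.
Maximizing c = f(k) − (n+δ)·k gives f'(k) = n+δ, i.e. 0.49·3.41·k^(0.49−1) = 0.065, so k_gold = (0.49·3.41/0.065)^(1/0.51) ≈ 581.8066.
y_gold = 3.41·581.8066^0.49 ≈ 77.1784, c_gold = y_gold − 0.065·k_gold ≈ 39.3610.
Gain: Δc = 39.3610 − 12.4464 ≈ 26.9146.

Δc ≈ 26.9146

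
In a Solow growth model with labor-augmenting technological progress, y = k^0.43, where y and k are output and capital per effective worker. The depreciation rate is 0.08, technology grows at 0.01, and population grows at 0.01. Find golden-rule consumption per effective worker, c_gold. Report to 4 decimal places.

c_gold ≈ 1.7130

The effective depreciation rate is n + g + δ = 0.01 + 0.01 + 0.08 = 0.1.
Maximizing c = f(k) − (n+g+δ)·k gives f'(k) = n+g+δ, i.e. 0.43·k^(0.43−1) = 0.1, so k_gold = (0.43/0.1)^(1/0.57) ≈ 12.9225.
y_gold = 12.9225^0.43 ≈ 3.0052.
c_gold = y_gold − (n+g+δ)·k_gold = 3.0052 − 0.1·12.9225 ≈ 1.7130.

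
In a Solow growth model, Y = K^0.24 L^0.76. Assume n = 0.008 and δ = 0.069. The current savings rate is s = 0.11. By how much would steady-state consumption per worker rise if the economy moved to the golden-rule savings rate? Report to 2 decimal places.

Δc ≈ 0.09

The effective depreciation rate is n + δ = 0.008 + 0.069 = 0.077.
Current steady state (s = 0.11): k* = (0.11/0.077)^(1/0.76) ≈ 1.5989, y* = 1.5989^0.24 ≈ 1.1192, c* = (1−0.11)·1.1192 ≈ 0.9961.
Golden rule sets MPK = n+δ: 0.24·k^(0.24−1) = 0.077, so k_gold = (0.24/0.077)^(1/0.76) ≈ 4.4631.
y_gold = 4.4631^0.24 ≈ 1.4319, c_gold = y_gold − 0.077·k_gold ≈ 1.0882.
Gain: Δc = 1.0882 − 0.9961 ≈ 0.0921.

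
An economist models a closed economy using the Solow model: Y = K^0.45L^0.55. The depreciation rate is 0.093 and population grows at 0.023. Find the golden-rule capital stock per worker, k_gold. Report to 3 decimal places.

k_gold ≈ 11.762

The effective depreciation rate is n + δ = 0.023 + 0.093 = 0.116.
Setting f'(k) = n+δ gives 0.45·k^(0.45−1) = 0.116, hence k_gold = (0.45/0.116)^(1/0.55) ≈ 11.7615.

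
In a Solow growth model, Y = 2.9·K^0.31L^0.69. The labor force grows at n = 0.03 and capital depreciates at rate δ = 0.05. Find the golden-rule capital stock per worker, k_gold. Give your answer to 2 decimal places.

k_gold ≈ 33.32

Capital per worker breaks even when investment replaces (n + δ)·k; here n + δ = 0.08.
Golden rule sets MPK = n+δ: 0.31·2.9·k^(0.31−1) = 0.08, so k_gold = (0.31·2.9/0.08)^(1/0.69) ≈ 33.3204.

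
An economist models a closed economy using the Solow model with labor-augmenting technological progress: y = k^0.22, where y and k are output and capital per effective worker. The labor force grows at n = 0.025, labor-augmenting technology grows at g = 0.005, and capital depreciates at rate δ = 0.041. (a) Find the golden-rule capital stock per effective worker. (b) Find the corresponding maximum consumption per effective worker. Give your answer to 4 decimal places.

The effective depreciation rate is n + g + δ = 0.025 + 0.005 + 0.041 = 0.071.
Golden rule sets MPK = n+g+δ: 0.22·k^(0.22−1) = 0.071, so k_gold = (0.22/0.071)^(1/0.78) ≈ 4.2628.
y_gold = 4.2628^0.22 ≈ 1.3757; c_gold = y_gold − 0.071·k_gold ≈ 1.0731.

(a) k_gold ≈ 4.2628; (b) c_gold ≈ 1.0731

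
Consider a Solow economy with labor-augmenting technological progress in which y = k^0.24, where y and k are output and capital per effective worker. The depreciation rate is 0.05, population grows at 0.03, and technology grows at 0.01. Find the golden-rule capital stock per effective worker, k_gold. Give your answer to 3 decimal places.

k_gold ≈ 3.635

n + g + δ = 0.03 + 0.01 + 0.05 = 0.09.
Setting f'(k) = n+g+δ gives 0.24·k^(0.24−1) = 0.09, hence k_gold = (0.24/0.09)^(1/0.76) ≈ 3.6348.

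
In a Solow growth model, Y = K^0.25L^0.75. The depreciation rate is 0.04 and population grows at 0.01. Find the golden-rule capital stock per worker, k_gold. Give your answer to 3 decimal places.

k_gold ≈ 8.550

The effective depreciation rate is n + δ = 0.01 + 0.04 = 0.05.
Setting f'(k) = n+δ gives 0.25·k^(0.25−1) = 0.05, hence k_gold = (0.25/0.05)^(1/0.75) ≈ 8.5499.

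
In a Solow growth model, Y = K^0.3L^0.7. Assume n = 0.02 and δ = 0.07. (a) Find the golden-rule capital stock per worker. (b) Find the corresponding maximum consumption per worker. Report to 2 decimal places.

Break-even investment rate: n + δ = 0.02 + 0.07 = 0.09.
Setting f'(k) = n+δ gives 0.3·k^(0.3−1) = 0.09, hence k_gold = (0.3/0.09)^(1/0.7) ≈ 5.5843.
y_gold = 5.5843^0.3 ≈ 1.6753; c_gold = y_gold − 0.09·k_gold ≈ 1.1727.

(a) k_gold ≈ 5.58; (b) c_gold ≈ 1.17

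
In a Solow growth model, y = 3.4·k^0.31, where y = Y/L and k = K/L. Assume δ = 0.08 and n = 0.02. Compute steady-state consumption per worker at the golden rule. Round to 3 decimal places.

Break-even investment rate: n + δ = 0.02 + 0.08 = 0.1.
Golden rule sets MPK = n+δ: 0.31·3.4·k^(0.31−1) = 0.1, so k_gold = (0.31·3.4/0.1)^(1/0.69) ≈ 30.3653.
y_gold = 3.4·30.3653^0.31 ≈ 9.7953.
c_gold = y_gold − (n+δ)·k_gold = 9.7953 − 0.1·30.3653 ≈ 6.7587.

c_gold ≈ 6.759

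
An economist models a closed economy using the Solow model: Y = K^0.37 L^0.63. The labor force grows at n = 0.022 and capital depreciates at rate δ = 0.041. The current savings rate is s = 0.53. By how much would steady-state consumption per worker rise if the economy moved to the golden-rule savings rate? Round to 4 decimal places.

Δc ≈ 0.1402

Capital per worker breaks even when investment replaces (n + δ)·k; here n + δ = 0.063.
Current steady state (s = 0.53): k* = (0.53/0.063)^(1/0.63) ≈ 29.3867, y* = 29.3867^0.37 ≈ 3.4931, c* = (1−0.53)·3.4931 ≈ 1.6418.
Golden rule sets MPK = n+δ: 0.37·k^(0.37−1) = 0.063, so k_gold = (0.37/0.063)^(1/0.63) ≈ 16.6117.
y_gold = 16.6117^0.37 ≈ 2.8285, c_gold = y_gold − 0.063·k_gold ≈ 1.7819.
Gain: Δc = 1.7819 − 1.6418 ≈ 0.1402.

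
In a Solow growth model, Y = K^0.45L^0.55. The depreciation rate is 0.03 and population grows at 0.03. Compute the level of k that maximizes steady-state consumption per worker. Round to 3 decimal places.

n + δ = 0.03 + 0.03 = 0.06.
Maximizing c = f(k) − (n+δ)·k gives f'(k) = n+δ, i.e. 0.45·k^(0.45−1) = 0.06, so k_gold = (0.45/0.06)^(1/0.55) ≈ 38.9960.

k_gold ≈ 38.996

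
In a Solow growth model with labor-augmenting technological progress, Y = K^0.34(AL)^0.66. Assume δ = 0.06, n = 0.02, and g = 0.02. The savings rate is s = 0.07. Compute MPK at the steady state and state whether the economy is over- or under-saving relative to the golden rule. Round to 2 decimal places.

n + g + δ = 0.02 + 0.02 + 0.06 = 0.1.
Steady-state k*: s·k^0.34 = 0.1·k gives k* = (0.07/0.1)^(1/0.66) ≈ 0.5825.
MPK = 0.34·0.5825^(-0.66) ≈ 0.4857.
MPK > n+g+δ = 0.1, so the economy is dynamically efficient (under-saving).

under-saving; MPK ≈ 0.49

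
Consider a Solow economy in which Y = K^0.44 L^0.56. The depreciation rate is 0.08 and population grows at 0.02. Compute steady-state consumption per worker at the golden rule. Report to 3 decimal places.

The effective depreciation rate is n + δ = 0.02 + 0.08 = 0.1.
Golden rule sets MPK = n+δ: 0.44·k^(0.44−1) = 0.1, so k_gold = (0.44/0.1)^(1/0.56) ≈ 14.0936.
y_gold = 14.0936^0.44 ≈ 3.2031.
c_gold = y_gold − (n+δ)·k_gold = 3.2031 − 0.1·14.0936 ≈ 1.7937.

c_gold ≈ 1.794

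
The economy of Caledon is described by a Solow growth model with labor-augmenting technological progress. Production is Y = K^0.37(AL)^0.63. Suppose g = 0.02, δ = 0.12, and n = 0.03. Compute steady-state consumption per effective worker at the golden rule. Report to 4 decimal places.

Break-even investment rate: n + g + δ = 0.03 + 0.02 + 0.12 = 0.17.
Setting f'(k) = n+g+δ gives 0.37·k^(0.37−1) = 0.17, hence k_gold = (0.37/0.17)^(1/0.63) ≈ 3.4365.
y_gold = 3.4365^0.37 ≈ 1.5789.
c_gold = y_gold − (n+g+δ)·k_gold = 1.5789 − 0.17·3.4365 ≈ 0.9947.

c_gold ≈ 0.9947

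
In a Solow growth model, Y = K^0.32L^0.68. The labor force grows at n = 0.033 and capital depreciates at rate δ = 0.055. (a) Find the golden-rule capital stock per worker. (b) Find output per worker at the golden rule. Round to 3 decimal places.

The effective depreciation rate is n + δ = 0.033 + 0.055 = 0.088.
Maximizing c = f(k) − (n+δ)·k gives f'(k) = n+δ, i.e. 0.32·k^(0.32−1) = 0.088, so k_gold = (0.32/0.088)^(1/0.68) ≈ 6.6759.
y_gold = 6.6759^0.32 ≈ 1.8359.

(a) k_gold ≈ 6.676; (b) y_gold ≈ 1.836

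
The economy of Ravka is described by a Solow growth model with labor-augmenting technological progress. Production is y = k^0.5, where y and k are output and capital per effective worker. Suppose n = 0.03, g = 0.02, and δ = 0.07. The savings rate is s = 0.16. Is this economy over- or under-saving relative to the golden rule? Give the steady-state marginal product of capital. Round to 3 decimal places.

under-saving; MPK ≈ 0.375

The effective depreciation rate is n + g + δ = 0.03 + 0.02 + 0.07 = 0.12.
Steady-state k*: s·k^0.5 = 0.12·k gives k* = (0.16/0.12)^(1/0.5) ≈ 1.7778.
MPK = 0.5·1.7778^(-0.5) ≈ 0.3750.
MPK > n+g+δ = 0.12, so the economy is dynamically efficient (under-saving).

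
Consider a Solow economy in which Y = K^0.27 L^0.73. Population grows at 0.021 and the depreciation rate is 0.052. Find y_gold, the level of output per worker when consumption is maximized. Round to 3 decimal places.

y_gold ≈ 1.622

The effective depreciation rate is n + δ = 0.021 + 0.052 = 0.073.
Maximizing c = f(k) − (n+δ)·k gives f'(k) = n+δ, i.e. 0.27·k^(0.27−1) = 0.073, so k_gold = (0.27/0.073)^(1/0.73) ≈ 5.9998.
Output: y_gold = k_gold^0.27 = 5.9998^0.27 ≈ 1.6222.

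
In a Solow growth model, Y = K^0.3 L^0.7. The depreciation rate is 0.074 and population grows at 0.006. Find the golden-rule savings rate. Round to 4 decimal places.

The effective depreciation rate is n + δ = 0.006 + 0.074 = 0.08.
At the golden rule MPK = n+δ, and in any Cobb-Douglas steady state s = (n+δ)·k/y = MPK·k/y = capital's share 0.3.

s_gold = 0.3000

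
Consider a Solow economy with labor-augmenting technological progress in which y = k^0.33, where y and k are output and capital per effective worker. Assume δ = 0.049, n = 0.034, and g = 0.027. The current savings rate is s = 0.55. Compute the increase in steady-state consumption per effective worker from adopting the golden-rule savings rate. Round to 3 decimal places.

Δc ≈ 0.157

n + g + δ = 0.034 + 0.027 + 0.049 = 0.11.
Current steady state (s = 0.55): k* = (0.55/0.11)^(1/0.67) ≈ 11.0469, y* = 11.0469^0.33 ≈ 2.2094, c* = (1−0.55)·2.2094 ≈ 0.9942.
Maximizing c = f(k) − (n+g+δ)·k gives f'(k) = n+g+δ, i.e. 0.33·k^(0.33−1) = 0.11, so k_gold = (0.33/0.11)^(1/0.67) ≈ 5.1537.
y_gold = 5.1537^0.33 ≈ 1.7179, c_gold = y_gold − 0.11·k_gold ≈ 1.1510.
Gain: Δc = 1.1510 − 0.9942 ≈ 0.1568.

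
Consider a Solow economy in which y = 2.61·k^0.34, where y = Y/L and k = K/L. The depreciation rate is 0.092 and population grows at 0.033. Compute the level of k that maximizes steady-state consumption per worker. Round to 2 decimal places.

k_gold ≈ 19.49

The effective depreciation rate is n + δ = 0.033 + 0.092 = 0.125.
Maximizing c = f(k) − (n+δ)·k gives f'(k) = n+δ, i.e. 0.34·2.61·k^(0.34−1) = 0.125, so k_gold = (0.34·2.61/0.125)^(1/0.66) ≈ 19.4855.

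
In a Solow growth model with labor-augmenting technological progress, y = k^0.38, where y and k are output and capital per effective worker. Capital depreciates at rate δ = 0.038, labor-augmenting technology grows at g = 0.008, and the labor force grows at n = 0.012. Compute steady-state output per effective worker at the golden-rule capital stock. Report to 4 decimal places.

Capital per effective worker breaks even when investment replaces (n + g + δ)·k; here n + g + δ = 0.058.
Golden rule sets MPK = n+g+δ: 0.38·k^(0.38−1) = 0.058, so k_gold = (0.38/0.058)^(1/0.62) ≈ 20.7349.
Output: y_gold = k_gold^0.38 = 20.7349^0.38 ≈ 3.1648.

y_gold ≈ 3.1648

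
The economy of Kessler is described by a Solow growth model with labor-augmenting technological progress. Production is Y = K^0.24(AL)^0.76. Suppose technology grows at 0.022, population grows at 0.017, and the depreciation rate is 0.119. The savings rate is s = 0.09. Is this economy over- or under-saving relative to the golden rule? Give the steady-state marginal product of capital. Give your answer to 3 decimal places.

under-saving; MPK ≈ 0.421

n + g + δ = 0.017 + 0.022 + 0.119 = 0.158.
Steady-state k*: s·k^0.24 = 0.158·k gives k* = (0.09/0.158)^(1/0.76) ≈ 0.4769.
MPK = 0.24·0.4769^(-0.76) ≈ 0.4213.
MPK > n+g+δ = 0.158, so the economy is dynamically efficient (under-saving).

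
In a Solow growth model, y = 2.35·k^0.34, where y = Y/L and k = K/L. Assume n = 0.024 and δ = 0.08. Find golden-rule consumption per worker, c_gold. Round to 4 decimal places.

Capital per worker breaks even when investment replaces (n + δ)·k; here n + δ = 0.104.
Setting f'(k) = n+δ gives 0.34·2.35·k^(0.34−1) = 0.104, hence k_gold = (0.34·2.35/0.104)^(1/0.66) ≈ 21.9628.
y_gold = 2.35·21.9628^0.34 ≈ 6.7180.
c_gold = y_gold − (n+δ)·k_gold = 6.7180 − 0.104·21.9628 ≈ 4.4339.

c_gold ≈ 4.4339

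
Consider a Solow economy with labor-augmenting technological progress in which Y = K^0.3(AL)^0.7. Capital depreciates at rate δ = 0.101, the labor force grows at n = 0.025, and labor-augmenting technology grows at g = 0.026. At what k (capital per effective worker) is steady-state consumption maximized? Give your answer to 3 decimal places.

k_gold ≈ 2.641

Break-even investment rate: n + g + δ = 0.025 + 0.026 + 0.101 = 0.152.
Golden rule sets MPK = n+g+δ: 0.3·k^(0.3−1) = 0.152, so k_gold = (0.3/0.152)^(1/0.7) ≈ 2.6413.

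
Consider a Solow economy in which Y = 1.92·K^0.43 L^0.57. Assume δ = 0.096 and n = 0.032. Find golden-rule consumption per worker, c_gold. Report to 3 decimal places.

c_gold ≈ 4.466

The effective depreciation rate is n + δ = 0.032 + 0.096 = 0.128.
Setting f'(k) = n+δ gives 0.43·1.92·k^(0.43−1) = 0.128, hence k_gold = (0.43·1.92/0.128)^(1/0.57) ≈ 26.3197.
y_gold = 1.92·26.3197^0.43 ≈ 7.8347.
c_gold = y_gold − (n+δ)·k_gold = 7.8347 − 0.128·26.3197 ≈ 4.4658.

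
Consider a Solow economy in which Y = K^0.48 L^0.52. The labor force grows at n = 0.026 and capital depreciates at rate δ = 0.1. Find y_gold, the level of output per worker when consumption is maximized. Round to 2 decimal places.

n + δ = 0.026 + 0.1 = 0.126.
At the golden rule the marginal product of capital equals n+δ: 0.48·k^(0.48−1) = 0.126. Solving, k_gold = (0.48/0.126)^(1/0.52) ≈ 13.0936.
Output: y_gold = k_gold^0.48 = 13.0936^0.48 ≈ 3.4371.

y_gold ≈ 3.44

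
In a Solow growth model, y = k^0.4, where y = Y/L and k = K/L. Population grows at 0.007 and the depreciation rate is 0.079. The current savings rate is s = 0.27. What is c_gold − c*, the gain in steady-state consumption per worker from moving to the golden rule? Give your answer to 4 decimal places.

Δc ≈ 0.1066

The effective depreciation rate is n + δ = 0.007 + 0.079 = 0.086.
Current steady state (s = 0.27): k* = (0.27/0.086)^(1/0.6) ≈ 6.7315, y* = 6.7315^0.4 ≈ 2.1441, c* = (1−0.27)·2.1441 ≈ 1.5652.
Setting f'(k) = n+δ gives 0.4·k^(0.4−1) = 0.086, hence k_gold = (0.4/0.086)^(1/0.6) ≈ 12.9599.
y_gold = 12.9599^0.4 ≈ 2.7864, c_gold = y_gold − 0.086·k_gold ≈ 1.6718.
Gain: Δc = 1.6718 − 1.5652 ≈ 0.1066.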